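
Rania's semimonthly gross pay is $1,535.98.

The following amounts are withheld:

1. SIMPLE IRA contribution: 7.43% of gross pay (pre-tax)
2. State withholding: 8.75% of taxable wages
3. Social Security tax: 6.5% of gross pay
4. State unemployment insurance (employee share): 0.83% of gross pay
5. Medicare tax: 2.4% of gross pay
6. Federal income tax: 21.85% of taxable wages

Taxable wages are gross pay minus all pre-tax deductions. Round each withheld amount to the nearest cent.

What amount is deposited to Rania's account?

$837.32

SIMPLE IRA contribution: $1,535.98 × 0.0743 = $114.12
Taxable wages = $1,535.98 − $114.12 = $1,421.86
State withholding: $1,421.86 × 0.0875 = $124.41
Federal income tax: $1,421.86 × 0.2185 = $310.68
Medicare tax: $1,535.98 × 0.024 = $36.86
Social Security tax: $1,535.98 × 0.065 = $99.84
State unemployment insurance (employee share): $1,535.98 × 0.0083 = $12.75
Total deductions = $114.12 + $124.41 + $310.68 + $36.86 + $99.84 + $12.75 = $698.66
Net pay = $1,535.98 − $698.66 = $837.32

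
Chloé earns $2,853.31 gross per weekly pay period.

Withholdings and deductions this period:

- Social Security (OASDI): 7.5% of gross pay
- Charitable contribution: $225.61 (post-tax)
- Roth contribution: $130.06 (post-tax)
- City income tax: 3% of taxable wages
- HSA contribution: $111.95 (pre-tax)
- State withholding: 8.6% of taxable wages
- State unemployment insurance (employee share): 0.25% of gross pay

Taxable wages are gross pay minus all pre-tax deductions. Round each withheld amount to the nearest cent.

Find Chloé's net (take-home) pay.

HSA contribution: $111.95
Taxable wages = $2,853.31 − $111.95 = $2,741.36
State withholding: $2,741.36 × 0.086 = $235.76
City income tax: $2,741.36 × 0.03 = $82.24
State unemployment insurance (employee share): $2,853.31 × 0.0025 = $7.13
Social Security (OASDI): $2,853.31 × 0.075 = $214.00
Roth contribution: $130.06
Charitable contribution: $225.61
Total deductions = $111.95 + $235.76 + $82.24 + $7.13 + $214.00 + $130.06 + $225.61 = $1,006.75
Net pay = $2,853.31 − $1,006.75 = $1,846.56

$1,846.56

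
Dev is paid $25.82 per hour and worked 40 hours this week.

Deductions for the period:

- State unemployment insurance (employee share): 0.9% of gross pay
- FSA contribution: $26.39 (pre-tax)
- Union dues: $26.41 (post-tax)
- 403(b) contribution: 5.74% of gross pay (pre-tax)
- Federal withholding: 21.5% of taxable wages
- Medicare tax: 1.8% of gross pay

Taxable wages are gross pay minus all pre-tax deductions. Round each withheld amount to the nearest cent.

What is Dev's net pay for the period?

$689.20

Gross pay: 40 × $25.82 = $1032.80
403(b) contribution: $1032.80 × 0.0574 = $59.28
FSA contribution: $26.39
Pre-tax total = $59.28 + $26.39 = $85.67
Taxable wages = $1032.80 − $85.67 = $947.13
Federal withholding: $947.13 × 0.215 = $203.63
Medicare tax: $1032.80 × 0.018 = $18.59
State unemployment insurance (employee share): $1032.80 × 0.009 = $9.30
Union dues: $26.41
Total deductions = $59.28 + $26.39 + $203.63 + $18.59 + $9.30 + $26.41 = $343.60
Net pay = $1032.80 − $343.60 = $689.20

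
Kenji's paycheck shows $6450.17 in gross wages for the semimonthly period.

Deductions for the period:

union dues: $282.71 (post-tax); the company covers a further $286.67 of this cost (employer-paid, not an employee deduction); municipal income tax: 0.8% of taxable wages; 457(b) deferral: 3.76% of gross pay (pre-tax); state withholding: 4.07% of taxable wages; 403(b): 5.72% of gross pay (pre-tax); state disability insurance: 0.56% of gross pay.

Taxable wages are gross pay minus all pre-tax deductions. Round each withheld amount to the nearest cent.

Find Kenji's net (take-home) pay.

$5235.52

403(b): $6450.17 × 0.0572 = $368.95
457(b) deferral: $6450.17 × 0.0376 = $242.53
Pre-tax total = $368.95 + $242.53 = $611.48
Taxable wages = $6450.17 − $611.48 = $5838.69
State withholding: $5838.69 × 0.0407 = $237.63
Municipal income tax: $5838.69 × 0.008 = $46.71
State disability insurance: $6450.17 × 0.0056 = $36.12
Union dues: $282.71
(Employer's $286.67 toward union dues is not withheld from the employee.)
Total deductions = $368.95 + $242.53 + $237.63 + $46.71 + $36.12 + $282.71 = $1214.65
Net pay = $6450.17 − $1214.65 = $5235.52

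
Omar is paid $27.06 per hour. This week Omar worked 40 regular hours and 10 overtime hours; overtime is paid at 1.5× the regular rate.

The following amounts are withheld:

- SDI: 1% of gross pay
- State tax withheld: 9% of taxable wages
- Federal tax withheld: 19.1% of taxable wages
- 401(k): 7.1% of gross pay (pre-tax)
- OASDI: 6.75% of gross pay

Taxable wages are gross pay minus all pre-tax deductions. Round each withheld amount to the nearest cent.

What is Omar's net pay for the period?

$878.77

Regular pay: 40 × $27.06 = $1082.40
Overtime pay: 10 × $27.06 × 1.5 = $405.90
Gross pay = $1082.40 + $405.90 = $1488.30
401(k): $1488.30 × 0.071 = $105.67
Taxable wages = $1488.30 − $105.67 = $1382.63
State tax withheld: $1382.63 × 0.09 = $124.44
Federal tax withheld: $1382.63 × 0.191 = $264.08
SDI: $1488.30 × 0.01 = $14.88
OASDI: $1488.30 × 0.0675 = $100.46
Total deductions = $105.67 + $124.44 + $264.08 + $14.88 + $100.46 = $609.53
Net pay = $1488.30 − $609.53 = $878.77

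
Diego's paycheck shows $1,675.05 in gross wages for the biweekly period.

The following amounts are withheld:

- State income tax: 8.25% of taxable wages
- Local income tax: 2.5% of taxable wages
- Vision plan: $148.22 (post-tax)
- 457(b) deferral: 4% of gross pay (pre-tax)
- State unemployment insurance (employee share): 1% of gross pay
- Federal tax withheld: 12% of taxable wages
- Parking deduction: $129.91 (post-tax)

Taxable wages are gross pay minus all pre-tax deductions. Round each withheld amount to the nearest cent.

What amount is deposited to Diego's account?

457(b) deferral: $1,675.05 × 0.04 = $67.00
Taxable wages = $1,675.05 − $67.00 = $1,608.05
State income tax: $1,608.05 × 0.0825 = $132.66
Local income tax: $1,608.05 × 0.025 = $40.20
Federal tax withheld: $1,608.05 × 0.12 = $192.97
State unemployment insurance (employee share): $1,675.05 × 0.01 = $16.75
Vision plan: $148.22
Parking deduction: $129.91
Total deductions = $67.00 + $132.66 + $40.20 + $192.97 + $16.75 + $148.22 + $129.91 = $727.71
Net pay = $1,675.05 − $727.71 = $947.34

$947.34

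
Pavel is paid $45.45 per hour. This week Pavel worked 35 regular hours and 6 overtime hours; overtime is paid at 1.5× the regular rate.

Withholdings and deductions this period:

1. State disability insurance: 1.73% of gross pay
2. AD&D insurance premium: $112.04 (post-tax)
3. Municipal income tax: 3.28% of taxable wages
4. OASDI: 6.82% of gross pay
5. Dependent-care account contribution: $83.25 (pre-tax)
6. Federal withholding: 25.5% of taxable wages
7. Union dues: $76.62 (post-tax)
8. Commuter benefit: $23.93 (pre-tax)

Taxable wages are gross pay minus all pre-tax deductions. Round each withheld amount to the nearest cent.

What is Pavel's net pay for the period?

$988.27

Regular pay: 35 × $45.45 = $1590.75
Overtime pay: 6 × $45.45 × 1.5 = $409.05
Gross pay = $1590.75 + $409.05 = $1999.80
Commuter benefit: $23.93
Dependent-care account contribution: $83.25
Pre-tax total = $23.93 + $83.25 = $107.18
Taxable wages = $1999.80 − $107.18 = $1892.62
Municipal income tax: $1892.62 × 0.0328 = $62.08
Federal withholding: $1892.62 × 0.255 = $482.62
OASDI: $1999.80 × 0.0682 = $136.39
State disability insurance: $1999.80 × 0.0173 = $34.60
Union dues: $76.62
AD&D insurance premium: $112.04
Total deductions = $23.93 + $83.25 + $62.08 + $482.62 + $136.39 + $34.60 + $76.62 + $112.04 = $1011.53
Net pay = $1999.80 − $1011.53 = $988.27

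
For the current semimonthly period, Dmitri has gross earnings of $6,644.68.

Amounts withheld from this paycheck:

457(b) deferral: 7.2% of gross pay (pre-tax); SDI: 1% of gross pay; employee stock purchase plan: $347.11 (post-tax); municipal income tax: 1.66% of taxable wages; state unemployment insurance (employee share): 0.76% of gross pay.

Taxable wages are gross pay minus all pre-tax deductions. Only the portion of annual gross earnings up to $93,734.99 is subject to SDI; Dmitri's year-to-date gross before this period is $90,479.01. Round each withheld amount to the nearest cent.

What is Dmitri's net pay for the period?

457(b) deferral: $6,644.68 × 0.072 = $478.42
Taxable wages = $6,644.68 − $478.42 = $6,166.26
Municipal income tax: $6,166.26 × 0.0166 = $102.36
State unemployment insurance (employee share): $6,644.68 × 0.0076 = $50.50
SDI: only $93,734.99 − $90,479.01 = $3,255.98 of this check is subject → $3,255.98 × 0.01 = $32.56
Employee stock purchase plan: $347.11
Total deductions = $478.42 + $102.36 + $50.50 + $32.56 + $347.11 = $1,010.95
Net pay = $6,644.68 − $1,010.95 = $5,633.73

$5,633.73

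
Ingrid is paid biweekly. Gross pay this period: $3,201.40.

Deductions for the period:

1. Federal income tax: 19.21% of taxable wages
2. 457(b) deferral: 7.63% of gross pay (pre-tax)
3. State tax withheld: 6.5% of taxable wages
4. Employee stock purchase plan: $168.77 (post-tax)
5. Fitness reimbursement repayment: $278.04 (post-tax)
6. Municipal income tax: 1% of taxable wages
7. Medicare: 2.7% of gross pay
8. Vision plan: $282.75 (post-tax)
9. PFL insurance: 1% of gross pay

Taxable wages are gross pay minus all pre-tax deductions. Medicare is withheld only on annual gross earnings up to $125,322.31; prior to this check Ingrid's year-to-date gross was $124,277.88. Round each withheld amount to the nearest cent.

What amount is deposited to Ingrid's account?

$1,377.52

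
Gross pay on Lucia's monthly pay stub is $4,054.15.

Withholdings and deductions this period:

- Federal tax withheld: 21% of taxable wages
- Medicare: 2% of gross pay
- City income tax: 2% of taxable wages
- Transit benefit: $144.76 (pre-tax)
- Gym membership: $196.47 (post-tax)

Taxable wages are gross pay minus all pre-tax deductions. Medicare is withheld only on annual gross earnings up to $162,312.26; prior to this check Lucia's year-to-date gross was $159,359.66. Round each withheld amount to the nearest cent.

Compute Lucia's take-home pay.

Transit benefit: $144.76
Taxable wages = $4,054.15 − $144.76 = $3,909.39
City income tax: $3,909.39 × 0.02 = $78.19
Federal tax withheld: $3,909.39 × 0.21 = $820.97
Medicare: only $162,312.26 − $159,359.66 = $2,952.60 of this check is subject → $2,952.60 × 0.02 = $59.05
Gym membership: $196.47
Total deductions = $144.76 + $78.19 + $820.97 + $59.05 + $196.47 = $1,299.44
Net pay = $4,054.15 − $1,299.44 = $2,754.71

$2,754.71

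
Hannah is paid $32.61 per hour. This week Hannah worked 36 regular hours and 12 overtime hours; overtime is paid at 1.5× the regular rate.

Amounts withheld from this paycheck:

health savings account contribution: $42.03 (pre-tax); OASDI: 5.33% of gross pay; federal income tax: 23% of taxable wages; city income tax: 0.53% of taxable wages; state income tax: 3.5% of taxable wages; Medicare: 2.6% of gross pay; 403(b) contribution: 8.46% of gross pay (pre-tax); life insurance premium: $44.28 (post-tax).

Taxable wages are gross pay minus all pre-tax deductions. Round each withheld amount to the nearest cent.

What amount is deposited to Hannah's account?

$961.66

Regular pay: 36 × $32.61 = $1173.96
Overtime pay: 12 × $32.61 × 1.5 = $586.98
Gross pay = $1173.96 + $586.98 = $1760.94
403(b) contribution: $1760.94 × 0.0846 = $148.98
Health savings account contribution: $42.03
Pre-tax total = $148.98 + $42.03 = $191.01
Taxable wages = $1760.94 − $191.01 = $1569.93
Federal income tax: $1569.93 × 0.23 = $361.08
State income tax: $1569.93 × 0.035 = $54.95
City income tax: $1569.93 × 0.0053 = $8.32
Medicare: $1760.94 × 0.026 = $45.78
OASDI: $1760.94 × 0.0533 = $93.86
Life insurance premium: $44.28
Total deductions = $148.98 + $42.03 + $361.08 + $54.95 + $8.32 + $45.78 + $93.86 + $44.28 = $799.28
Net pay = $1760.94 − $799.28 = $961.66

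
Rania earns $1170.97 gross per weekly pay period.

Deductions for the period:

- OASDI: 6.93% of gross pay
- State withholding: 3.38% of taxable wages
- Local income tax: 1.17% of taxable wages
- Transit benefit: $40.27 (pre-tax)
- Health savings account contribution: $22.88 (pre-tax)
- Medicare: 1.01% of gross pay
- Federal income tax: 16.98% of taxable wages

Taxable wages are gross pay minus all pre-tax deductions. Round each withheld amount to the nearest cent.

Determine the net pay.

Transit benefit: $40.27
Health savings account contribution: $22.88
Pre-tax total = $40.27 + $22.88 = $63.15
Taxable wages = $1170.97 − $63.15 = $1107.82
Local income tax: $1107.82 × 0.0117 = $12.96
State withholding: $1107.82 × 0.0338 = $37.44
Federal income tax: $1107.82 × 0.1698 = $188.11
Medicare: $1170.97 × 0.0101 = $11.83
OASDI: $1170.97 × 0.0693 = $81.15
Total deductions = $40.27 + $22.88 + $12.96 + $37.44 + $188.11 + $11.83 + $81.15 = $394.64
Net pay = $1170.97 − $394.64 = $776.33

$776.33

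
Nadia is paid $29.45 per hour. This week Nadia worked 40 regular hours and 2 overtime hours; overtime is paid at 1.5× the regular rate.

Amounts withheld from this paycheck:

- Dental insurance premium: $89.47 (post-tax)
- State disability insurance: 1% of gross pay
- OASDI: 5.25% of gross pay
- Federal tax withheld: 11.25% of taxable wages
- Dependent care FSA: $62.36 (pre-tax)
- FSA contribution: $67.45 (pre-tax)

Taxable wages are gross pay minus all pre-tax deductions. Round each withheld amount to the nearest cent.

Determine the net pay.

Regular pay: 40 × $29.45 = $1,178.00
Overtime pay: 2 × $29.45 × 1.5 = $88.35
Gross pay = $1,178.00 + $88.35 = $1,266.35
FSA contribution: $67.45
Dependent care FSA: $62.36
Pre-tax total = $67.45 + $62.36 = $129.81
Taxable wages = $1,266.35 − $129.81 = $1,136.54
Federal tax withheld: $1,136.54 × 0.1125 = $127.86
State disability insurance: $1,266.35 × 0.01 = $12.66
OASDI: $1,266.35 × 0.0525 = $66.48
Dental insurance premium: $89.47
Total deductions = $67.45 + $62.36 + $127.86 + $12.66 + $66.48 + $89.47 = $426.28
Net pay = $1,266.35 − $426.28 = $840.07

$840.07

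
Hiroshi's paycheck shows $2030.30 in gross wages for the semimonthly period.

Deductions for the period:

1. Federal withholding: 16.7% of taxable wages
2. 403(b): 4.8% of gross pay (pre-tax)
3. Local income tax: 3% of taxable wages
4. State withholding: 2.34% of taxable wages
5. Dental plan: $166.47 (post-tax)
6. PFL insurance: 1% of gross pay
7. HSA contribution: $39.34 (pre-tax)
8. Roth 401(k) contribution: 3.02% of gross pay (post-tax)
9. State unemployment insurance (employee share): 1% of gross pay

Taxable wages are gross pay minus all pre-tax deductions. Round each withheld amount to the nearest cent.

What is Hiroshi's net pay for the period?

$1207.78

403(b): $2030.30 × 0.048 = $97.45
HSA contribution: $39.34
Pre-tax total = $97.45 + $39.34 = $136.79
Taxable wages = $2030.30 − $136.79 = $1893.51
Local income tax: $1893.51 × 0.03 = $56.81
Federal withholding: $1893.51 × 0.167 = $316.22
State withholding: $1893.51 × 0.0234 = $44.31
State unemployment insurance (employee share): $2030.30 × 0.01 = $20.30
PFL insurance: $2030.30 × 0.01 = $20.30
Roth 401(k) contribution: $2030.30 × 0.0302 = $61.32
Dental plan: $166.47
Total deductions = $97.45 + $39.34 + $56.81 + $316.22 + $44.31 + $20.30 + $20.30 + $61.32 + $166.47 = $822.52
Net pay = $2030.30 − $822.52 = $1207.78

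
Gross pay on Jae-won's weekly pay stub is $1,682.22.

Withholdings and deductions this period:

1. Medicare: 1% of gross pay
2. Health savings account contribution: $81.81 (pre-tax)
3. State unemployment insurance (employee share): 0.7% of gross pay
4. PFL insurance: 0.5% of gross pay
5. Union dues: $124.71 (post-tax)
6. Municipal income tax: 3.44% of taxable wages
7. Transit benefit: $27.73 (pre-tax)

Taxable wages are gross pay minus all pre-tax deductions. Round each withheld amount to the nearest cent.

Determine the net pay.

Transit benefit: $27.73
Health savings account contribution: $81.81
Pre-tax total = $27.73 + $81.81 = $109.54
Taxable wages = $1,682.22 − $109.54 = $1,572.68
Municipal income tax: $1,572.68 × 0.0344 = $54.10
PFL insurance: $1,682.22 × 0.005 = $8.41
Medicare: $1,682.22 × 0.01 = $16.82
State unemployment insurance (employee share): $1,682.22 × 0.007 = $11.78
Union dues: $124.71
Total deductions = $27.73 + $81.81 + $54.10 + $8.41 + $16.82 + $11.78 + $124.71 = $325.36
Net pay = $1,682.22 − $325.36 = $1,356.86

$1,356.86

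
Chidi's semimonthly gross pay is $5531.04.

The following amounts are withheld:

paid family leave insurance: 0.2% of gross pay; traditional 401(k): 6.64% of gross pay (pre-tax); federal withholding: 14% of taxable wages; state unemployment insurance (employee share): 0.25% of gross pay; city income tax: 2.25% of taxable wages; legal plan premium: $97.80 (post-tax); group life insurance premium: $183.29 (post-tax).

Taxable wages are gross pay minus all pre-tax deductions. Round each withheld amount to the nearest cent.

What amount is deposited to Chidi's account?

Traditional 401(k): $5531.04 × 0.0664 = $367.26
Taxable wages = $5531.04 − $367.26 = $5163.78
Federal withholding: $5163.78 × 0.14 = $722.93
City income tax: $5163.78 × 0.0225 = $116.19
State unemployment insurance (employee share): $5531.04 × 0.0025 = $13.83
Paid family leave insurance: $5531.04 × 0.002 = $11.06
Group life insurance premium: $183.29
Legal plan premium: $97.80
Total deductions = $367.26 + $722.93 + $116.19 + $13.83 + $11.06 + $183.29 + $97.80 = $1512.36
Net pay = $5531.04 − $1512.36 = $4018.68

$4018.68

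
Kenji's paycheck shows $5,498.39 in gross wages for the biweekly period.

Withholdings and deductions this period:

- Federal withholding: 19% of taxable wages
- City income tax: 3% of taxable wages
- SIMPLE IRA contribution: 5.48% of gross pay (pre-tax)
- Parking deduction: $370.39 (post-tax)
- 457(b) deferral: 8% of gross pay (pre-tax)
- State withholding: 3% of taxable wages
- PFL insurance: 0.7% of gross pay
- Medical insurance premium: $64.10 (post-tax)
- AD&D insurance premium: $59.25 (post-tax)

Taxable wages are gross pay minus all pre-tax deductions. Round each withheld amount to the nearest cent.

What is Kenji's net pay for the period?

457(b) deferral: $5,498.39 × 0.08 = $439.87
SIMPLE IRA contribution: $5,498.39 × 0.0548 = $301.31
Pre-tax total = $439.87 + $301.31 = $741.18
Taxable wages = $5,498.39 − $741.18 = $4,757.21
City income tax: $4,757.21 × 0.03 = $142.72
Federal withholding: $4,757.21 × 0.19 = $903.87
State withholding: $4,757.21 × 0.03 = $142.72
PFL insurance: $5,498.39 × 0.007 = $38.49
AD&D insurance premium: $59.25
Medical insurance premium: $64.10
Parking deduction: $370.39
Total deductions = $439.87 + $301.31 + $142.72 + $903.87 + $142.72 + $38.49 + $59.25 + $64.10 + $370.39 = $2,462.72
Net pay = $5,498.39 − $2,462.72 = $3,035.67

$3,035.67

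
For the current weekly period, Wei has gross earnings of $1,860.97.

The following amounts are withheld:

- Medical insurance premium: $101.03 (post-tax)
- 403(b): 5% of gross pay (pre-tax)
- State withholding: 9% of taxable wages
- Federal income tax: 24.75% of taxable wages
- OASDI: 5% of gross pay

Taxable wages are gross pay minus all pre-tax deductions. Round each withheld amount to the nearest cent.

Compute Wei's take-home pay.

403(b): $1,860.97 × 0.05 = $93.05
Taxable wages = $1,860.97 − $93.05 = $1,767.92
Federal income tax: $1,767.92 × 0.2475 = $437.56
State withholding: $1,767.92 × 0.09 = $159.11
OASDI: $1,860.97 × 0.05 = $93.05
Medical insurance premium: $101.03
Total deductions = $93.05 + $437.56 + $159.11 + $93.05 + $101.03 = $883.80
Net pay = $1,860.97 − $883.80 = $977.17

$977.17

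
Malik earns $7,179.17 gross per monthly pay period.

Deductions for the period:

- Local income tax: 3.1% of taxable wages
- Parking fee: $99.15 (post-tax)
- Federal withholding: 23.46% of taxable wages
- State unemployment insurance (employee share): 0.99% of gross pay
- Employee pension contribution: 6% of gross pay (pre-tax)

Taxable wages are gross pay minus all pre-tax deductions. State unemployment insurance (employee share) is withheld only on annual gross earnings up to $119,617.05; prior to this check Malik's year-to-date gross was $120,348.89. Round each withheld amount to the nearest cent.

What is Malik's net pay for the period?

$4,856.89

Employee pension contribution: $7,179.17 × 0.06 = $430.75
Taxable wages = $7,179.17 − $430.75 = $6,748.42
Federal withholding: $6,748.42 × 0.2346 = $1,583.18
Local income tax: $6,748.42 × 0.031 = $209.20
State unemployment insurance (employee share): annual cap $119,617.05 already reached (YTD $120,348.89), so $0.00
Parking fee: $99.15
Total deductions = $430.75 + $1,583.18 + $209.20 + $0.00 + $99.15 = $2,322.28
Net pay = $7,179.17 − $2,322.28 = $4,856.89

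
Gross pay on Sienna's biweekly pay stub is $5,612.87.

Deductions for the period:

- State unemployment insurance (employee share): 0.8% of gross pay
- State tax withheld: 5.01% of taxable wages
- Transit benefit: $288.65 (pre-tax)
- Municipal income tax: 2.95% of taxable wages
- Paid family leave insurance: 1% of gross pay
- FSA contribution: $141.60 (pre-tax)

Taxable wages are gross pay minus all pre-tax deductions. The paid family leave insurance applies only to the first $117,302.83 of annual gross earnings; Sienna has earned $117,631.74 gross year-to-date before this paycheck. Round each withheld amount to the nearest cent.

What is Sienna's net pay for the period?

$4,725.18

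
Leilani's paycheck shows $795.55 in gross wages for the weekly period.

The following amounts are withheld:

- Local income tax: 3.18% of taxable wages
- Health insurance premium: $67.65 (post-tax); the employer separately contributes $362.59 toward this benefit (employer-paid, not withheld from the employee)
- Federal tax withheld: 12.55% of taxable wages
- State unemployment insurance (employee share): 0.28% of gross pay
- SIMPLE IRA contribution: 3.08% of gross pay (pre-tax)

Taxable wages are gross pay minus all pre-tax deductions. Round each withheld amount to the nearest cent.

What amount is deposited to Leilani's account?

$579.88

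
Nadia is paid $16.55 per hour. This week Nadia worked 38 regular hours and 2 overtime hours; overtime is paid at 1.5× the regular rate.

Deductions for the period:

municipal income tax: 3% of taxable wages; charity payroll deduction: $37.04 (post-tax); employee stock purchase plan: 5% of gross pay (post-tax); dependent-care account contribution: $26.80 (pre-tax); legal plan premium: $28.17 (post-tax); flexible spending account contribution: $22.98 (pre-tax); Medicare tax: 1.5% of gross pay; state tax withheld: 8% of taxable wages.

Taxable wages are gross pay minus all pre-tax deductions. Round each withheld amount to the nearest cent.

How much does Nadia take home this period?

Regular pay: 38 × $16.55 = $628.90
Overtime pay: 2 × $16.55 × 1.5 = $49.65
Gross pay = $628.90 + $49.65 = $678.55
Flexible spending account contribution: $22.98
Dependent-care account contribution: $26.80
Pre-tax total = $22.98 + $26.80 = $49.78
Taxable wages = $678.55 − $49.78 = $628.77
Municipal income tax: $628.77 × 0.03 = $18.86
State tax withheld: $628.77 × 0.08 = $50.30
Medicare tax: $678.55 × 0.015 = $10.18
Charity payroll deduction: $37.04
Legal plan premium: $28.17
Employee stock purchase plan: $678.55 × 0.05 = $33.93
Total deductions = $22.98 + $26.80 + $18.86 + $50.30 + $10.18 + $37.04 + $28.17 + $33.93 = $228.26
Net pay = $678.55 − $228.26 = $450.29

$450.29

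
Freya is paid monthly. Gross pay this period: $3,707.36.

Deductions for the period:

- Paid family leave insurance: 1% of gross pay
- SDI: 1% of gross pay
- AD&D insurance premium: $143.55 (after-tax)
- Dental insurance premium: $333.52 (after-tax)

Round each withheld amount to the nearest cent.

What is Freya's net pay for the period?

$3,156.15

SDI: $3,707.36 × 0.01 = $37.07
Paid family leave insurance: $3,707.36 × 0.01 = $37.07
AD&D insurance premium: $143.55
Dental insurance premium: $333.52
Total deductions = $37.07 + $37.07 + $143.55 + $333.52 = $551.21
Net pay = $3,707.36 − $551.21 = $3,156.15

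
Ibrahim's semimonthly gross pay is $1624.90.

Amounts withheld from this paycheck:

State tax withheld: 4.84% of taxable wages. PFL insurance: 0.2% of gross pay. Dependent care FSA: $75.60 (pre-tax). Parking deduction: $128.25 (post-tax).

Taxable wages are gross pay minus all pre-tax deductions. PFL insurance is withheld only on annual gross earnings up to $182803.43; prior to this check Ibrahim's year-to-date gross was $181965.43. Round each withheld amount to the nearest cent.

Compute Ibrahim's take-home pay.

Dependent care FSA: $75.60
Taxable wages = $1624.90 − $75.60 = $1549.30
State tax withheld: $1549.30 × 0.0484 = $74.99
PFL insurance: only $182803.43 − $181965.43 = $838.00 of this check is subject → $838.00 × 0.002 = $1.68
Parking deduction: $128.25
Total deductions = $75.60 + $74.99 + $1.68 + $128.25 = $280.52
Net pay = $1624.90 − $280.52 = $1344.38

$1344.38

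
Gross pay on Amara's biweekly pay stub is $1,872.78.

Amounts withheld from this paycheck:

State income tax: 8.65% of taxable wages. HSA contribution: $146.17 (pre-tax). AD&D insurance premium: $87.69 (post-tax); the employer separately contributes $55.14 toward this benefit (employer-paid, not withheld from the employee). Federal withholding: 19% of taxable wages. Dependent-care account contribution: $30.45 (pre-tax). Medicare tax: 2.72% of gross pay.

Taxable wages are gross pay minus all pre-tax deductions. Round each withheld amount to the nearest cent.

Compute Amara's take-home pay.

Dependent-care account contribution: $30.45
HSA contribution: $146.17
Pre-tax total = $30.45 + $146.17 = $176.62
Taxable wages = $1,872.78 − $176.62 = $1,696.16
State income tax: $1,696.16 × 0.0865 = $146.72
Federal withholding: $1,696.16 × 0.19 = $322.27
Medicare tax: $1,872.78 × 0.0272 = $50.94
AD&D insurance premium: $87.69
(Employer's $55.14 toward AD&D insurance premium is not withheld from the employee.)
Total deductions = $30.45 + $146.17 + $146.72 + $322.27 + $50.94 + $87.69 = $784.24
Net pay = $1,872.78 − $784.24 = $1,088.54

$1,088.54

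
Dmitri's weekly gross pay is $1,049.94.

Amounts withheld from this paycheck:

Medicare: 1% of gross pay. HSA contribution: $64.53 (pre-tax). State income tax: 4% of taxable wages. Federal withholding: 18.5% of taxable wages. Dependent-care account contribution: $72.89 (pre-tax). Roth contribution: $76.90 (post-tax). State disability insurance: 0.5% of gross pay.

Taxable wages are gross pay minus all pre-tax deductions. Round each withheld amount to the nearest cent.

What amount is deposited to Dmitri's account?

Dependent-care account contribution: $72.89
HSA contribution: $64.53
Pre-tax total = $72.89 + $64.53 = $137.42
Taxable wages = $1,049.94 − $137.42 = $912.52
State income tax: $912.52 × 0.04 = $36.50
Federal withholding: $912.52 × 0.185 = $168.82
State disability insurance: $1,049.94 × 0.005 = $5.25
Medicare: $1,049.94 × 0.01 = $10.50
Roth contribution: $76.90
Total deductions = $72.89 + $64.53 + $36.50 + $168.82 + $5.25 + $10.50 + $76.90 = $435.39
Net pay = $1,049.94 − $435.39 = $614.55

$614.55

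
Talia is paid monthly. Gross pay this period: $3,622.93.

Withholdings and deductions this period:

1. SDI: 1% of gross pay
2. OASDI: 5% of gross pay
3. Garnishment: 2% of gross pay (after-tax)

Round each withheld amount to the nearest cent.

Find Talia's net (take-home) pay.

$3,333.09

OASDI: $3,622.93 × 0.05 = $181.15
SDI: $3,622.93 × 0.01 = $36.23
Garnishment: $3,622.93 × 0.02 = $72.46
Total deductions = $181.15 + $36.23 + $72.46 = $289.84
Net pay = $3,622.93 − $289.84 = $3,333.09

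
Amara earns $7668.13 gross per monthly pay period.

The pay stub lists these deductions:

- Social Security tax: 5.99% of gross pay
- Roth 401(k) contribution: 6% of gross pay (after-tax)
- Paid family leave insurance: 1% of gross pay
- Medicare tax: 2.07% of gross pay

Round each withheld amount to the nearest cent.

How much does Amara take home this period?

Medicare tax: $7668.13 × 0.0207 = $158.73
Social Security tax: $7668.13 × 0.0599 = $459.32
Paid family leave insurance: $7668.13 × 0.01 = $76.68
Roth 401(k) contribution: $7668.13 × 0.06 = $460.09
Total deductions = $158.73 + $459.32 + $76.68 + $460.09 = $1154.82
Net pay = $7668.13 − $1154.82 = $6513.31

$6513.31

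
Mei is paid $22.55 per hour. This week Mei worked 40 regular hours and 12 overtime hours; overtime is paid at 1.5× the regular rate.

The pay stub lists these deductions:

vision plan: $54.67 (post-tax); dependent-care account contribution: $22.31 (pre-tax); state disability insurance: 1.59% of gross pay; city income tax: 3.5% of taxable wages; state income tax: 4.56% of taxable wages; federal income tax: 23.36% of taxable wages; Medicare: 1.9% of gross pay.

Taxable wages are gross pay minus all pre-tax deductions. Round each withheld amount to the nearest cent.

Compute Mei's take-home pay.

Regular pay: 40 × $22.55 = $902.00
Overtime pay: 12 × $22.55 × 1.5 = $405.90
Gross pay = $902.00 + $405.90 = $1307.90
Dependent-care account contribution: $22.31
Taxable wages = $1307.90 − $22.31 = $1285.59
Federal income tax: $1285.59 × 0.2336 = $300.31
State income tax: $1285.59 × 0.0456 = $58.62
City income tax: $1285.59 × 0.035 = $45.00
Medicare: $1307.90 × 0.019 = $24.85
State disability insurance: $1307.90 × 0.0159 = $20.80
Vision plan: $54.67
Total deductions = $22.31 + $300.31 + $58.62 + $45.00 + $24.85 + $20.80 + $54.67 = $526.56
Net pay = $1307.90 − $526.56 = $781.34

$781.34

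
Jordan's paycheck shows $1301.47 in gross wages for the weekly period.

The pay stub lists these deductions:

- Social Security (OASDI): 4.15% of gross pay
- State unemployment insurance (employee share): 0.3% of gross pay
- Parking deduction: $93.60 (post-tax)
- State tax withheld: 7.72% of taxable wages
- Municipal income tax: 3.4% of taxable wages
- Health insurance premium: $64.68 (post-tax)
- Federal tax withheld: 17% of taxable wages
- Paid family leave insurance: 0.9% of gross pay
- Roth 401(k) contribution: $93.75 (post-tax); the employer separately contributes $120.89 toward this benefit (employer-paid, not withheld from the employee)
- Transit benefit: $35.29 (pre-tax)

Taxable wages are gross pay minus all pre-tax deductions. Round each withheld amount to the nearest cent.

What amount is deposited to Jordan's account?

$588.48

Transit benefit: $35.29
Taxable wages = $1301.47 − $35.29 = $1266.18
State tax withheld: $1266.18 × 0.0772 = $97.75
Federal tax withheld: $1266.18 × 0.17 = $215.25
Municipal income tax: $1266.18 × 0.034 = $43.05
State unemployment insurance (employee share): $1301.47 × 0.003 = $3.90
Paid family leave insurance: $1301.47 × 0.009 = $11.71
Social Security (OASDI): $1301.47 × 0.0415 = $54.01
Roth 401(k) contribution: $93.75
Health insurance premium: $64.68
Parking deduction: $93.60
(Employer's $120.89 toward Roth 401(k) contribution is not withheld from the employee.)
Total deductions = $35.29 + $97.75 + $215.25 + $43.05 + $3.90 + $11.71 + $54.01 + $93.75 + $64.68 + $93.60 = $712.99
Net pay = $1301.47 − $712.99 = $588.48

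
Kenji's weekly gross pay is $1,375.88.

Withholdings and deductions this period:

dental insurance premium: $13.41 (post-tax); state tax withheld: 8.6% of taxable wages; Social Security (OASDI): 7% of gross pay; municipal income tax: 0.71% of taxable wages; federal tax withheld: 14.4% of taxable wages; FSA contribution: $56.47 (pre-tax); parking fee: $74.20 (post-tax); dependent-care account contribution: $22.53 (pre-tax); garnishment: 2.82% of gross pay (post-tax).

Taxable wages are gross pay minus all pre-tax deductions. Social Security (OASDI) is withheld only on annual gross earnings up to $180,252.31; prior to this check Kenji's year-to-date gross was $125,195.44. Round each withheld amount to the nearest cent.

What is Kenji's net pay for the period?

Dependent-care account contribution: $22.53
FSA contribution: $56.47
Pre-tax total = $22.53 + $56.47 = $79.00
Taxable wages = $1,375.88 − $79.00 = $1,296.88
Municipal income tax: $1,296.88 × 0.0071 = $9.21
Federal tax withheld: $1,296.88 × 0.144 = $186.75
State tax withheld: $1,296.88 × 0.086 = $111.53
Social Security (OASDI): cap not yet reached, full $1,375.88 is subject → $1,375.88 × 0.07 = $96.31
Dental insurance premium: $13.41
Parking fee: $74.20
Garnishment: $1,375.88 × 0.0282 = $38.80
Total deductions = $22.53 + $56.47 + $9.21 + $186.75 + $111.53 + $96.31 + $13.41 + $74.20 + $38.80 = $609.21
Net pay = $1,375.88 − $609.21 = $766.67

$766.67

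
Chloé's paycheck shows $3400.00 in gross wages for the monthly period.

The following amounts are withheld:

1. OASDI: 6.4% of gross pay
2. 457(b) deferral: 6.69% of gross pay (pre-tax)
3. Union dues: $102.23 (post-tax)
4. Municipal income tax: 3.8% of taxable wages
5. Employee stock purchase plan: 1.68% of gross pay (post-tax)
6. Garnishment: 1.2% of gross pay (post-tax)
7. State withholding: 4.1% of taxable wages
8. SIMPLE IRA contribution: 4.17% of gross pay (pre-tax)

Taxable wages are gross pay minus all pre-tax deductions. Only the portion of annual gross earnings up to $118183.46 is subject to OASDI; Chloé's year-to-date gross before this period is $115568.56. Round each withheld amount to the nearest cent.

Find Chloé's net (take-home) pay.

$2423.83

457(b) deferral: $3400.00 × 0.0669 = $227.46
SIMPLE IRA contribution: $3400.00 × 0.0417 = $141.78
Pre-tax total = $227.46 + $141.78 = $369.24
Taxable wages = $3400.00 − $369.24 = $3030.76
Municipal income tax: $3030.76 × 0.038 = $115.17
State withholding: $3030.76 × 0.041 = $124.26
OASDI: only $118183.46 − $115568.56 = $2614.90 of this check is subject → $2614.90 × 0.064 = $167.35
Union dues: $102.23
Garnishment: $3400.00 × 0.012 = $40.80
Employee stock purchase plan: $3400.00 × 0.0168 = $57.12
Total deductions = $227.46 + $141.78 + $115.17 + $124.26 + $167.35 + $102.23 + $40.80 + $57.12 = $976.17
Net pay = $3400.00 − $976.17 = $2423.83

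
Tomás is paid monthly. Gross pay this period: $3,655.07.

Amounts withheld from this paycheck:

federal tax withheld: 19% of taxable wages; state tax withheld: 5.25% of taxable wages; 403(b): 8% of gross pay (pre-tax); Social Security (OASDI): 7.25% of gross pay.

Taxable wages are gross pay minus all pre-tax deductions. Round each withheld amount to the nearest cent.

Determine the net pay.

$2,282.22

403(b): $3,655.07 × 0.08 = $292.41
Taxable wages = $3,655.07 − $292.41 = $3,362.66
Federal tax withheld: $3,362.66 × 0.19 = $638.91
State tax withheld: $3,362.66 × 0.0525 = $176.54
Social Security (OASDI): $3,655.07 × 0.0725 = $264.99
Total deductions = $292.41 + $638.91 + $176.54 + $264.99 = $1,372.85
Net pay = $3,655.07 − $1,372.85 = $2,282.22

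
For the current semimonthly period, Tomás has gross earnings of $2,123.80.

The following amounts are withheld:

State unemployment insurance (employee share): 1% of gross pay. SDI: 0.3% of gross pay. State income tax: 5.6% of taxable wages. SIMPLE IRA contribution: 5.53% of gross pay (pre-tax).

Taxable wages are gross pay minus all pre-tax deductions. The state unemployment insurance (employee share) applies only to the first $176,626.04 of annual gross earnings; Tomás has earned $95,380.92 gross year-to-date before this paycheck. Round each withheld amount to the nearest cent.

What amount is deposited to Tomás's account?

$1,866.38

SIMPLE IRA contribution: $2,123.80 × 0.0553 = $117.45
Taxable wages = $2,123.80 − $117.45 = $2,006.35
State income tax: $2,006.35 × 0.056 = $112.36
SDI: $2,123.80 × 0.003 = $6.37
State unemployment insurance (employee share): cap not yet reached, full $2,123.80 is subject → $2,123.80 × 0.01 = $21.24
Total deductions = $117.45 + $112.36 + $6.37 + $21.24 = $257.42
Net pay = $2,123.80 − $257.42 = $1,866.38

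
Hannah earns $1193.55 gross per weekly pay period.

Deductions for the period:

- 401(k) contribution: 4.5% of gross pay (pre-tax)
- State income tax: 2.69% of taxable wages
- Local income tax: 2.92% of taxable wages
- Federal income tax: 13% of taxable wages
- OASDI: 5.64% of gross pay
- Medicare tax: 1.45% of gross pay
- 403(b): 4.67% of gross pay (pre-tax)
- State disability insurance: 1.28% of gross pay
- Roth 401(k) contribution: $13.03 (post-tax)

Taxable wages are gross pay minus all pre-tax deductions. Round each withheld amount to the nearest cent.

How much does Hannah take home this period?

401(k) contribution: $1193.55 × 0.045 = $53.71
403(b): $1193.55 × 0.0467 = $55.74
Pre-tax total = $53.71 + $55.74 = $109.45
Taxable wages = $1193.55 − $109.45 = $1084.10
Local income tax: $1084.10 × 0.0292 = $31.66
State income tax: $1084.10 × 0.0269 = $29.16
Federal income tax: $1084.10 × 0.13 = $140.93
Medicare tax: $1193.55 × 0.0145 = $17.31
State disability insurance: $1193.55 × 0.0128 = $15.28
OASDI: $1193.55 × 0.0564 = $67.32
Roth 401(k) contribution: $13.03
Total deductions = $53.71 + $55.74 + $31.66 + $29.16 + $140.93 + $17.31 + $15.28 + $67.32 + $13.03 = $424.14
Net pay = $1193.55 − $424.14 = $769.41

$769.41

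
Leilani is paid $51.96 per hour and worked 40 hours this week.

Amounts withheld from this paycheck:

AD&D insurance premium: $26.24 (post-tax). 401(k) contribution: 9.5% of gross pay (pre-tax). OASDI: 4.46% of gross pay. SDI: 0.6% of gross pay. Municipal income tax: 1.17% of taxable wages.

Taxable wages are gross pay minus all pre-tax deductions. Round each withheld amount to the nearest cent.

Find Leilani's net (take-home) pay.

$1727.53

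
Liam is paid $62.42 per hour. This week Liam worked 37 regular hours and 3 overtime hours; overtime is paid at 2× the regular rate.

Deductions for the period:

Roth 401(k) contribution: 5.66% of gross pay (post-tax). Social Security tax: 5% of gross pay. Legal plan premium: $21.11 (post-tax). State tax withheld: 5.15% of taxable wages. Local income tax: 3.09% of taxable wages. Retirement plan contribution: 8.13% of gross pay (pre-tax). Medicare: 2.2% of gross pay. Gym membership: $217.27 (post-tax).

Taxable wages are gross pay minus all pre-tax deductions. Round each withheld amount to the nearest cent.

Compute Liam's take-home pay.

$1679.12

Regular pay: 37 × $62.42 = $2309.54
Overtime pay: 3 × $62.42 × 2 = $374.52
Gross pay = $2309.54 + $374.52 = $2684.06
Retirement plan contribution: $2684.06 × 0.0813 = $218.21
Taxable wages = $2684.06 − $218.21 = $2465.85
State tax withheld: $2465.85 × 0.0515 = $126.99
Local income tax: $2465.85 × 0.0309 = $76.19
Social Security tax: $2684.06 × 0.05 = $134.20
Medicare: $2684.06 × 0.022 = $59.05
Legal plan premium: $21.11
Roth 401(k) contribution: $2684.06 × 0.0566 = $151.92
Gym membership: $217.27
Total deductions = $218.21 + $126.99 + $76.19 + $134.20 + $59.05 + $21.11 + $151.92 + $217.27 = $1004.94
Net pay = $2684.06 − $1004.94 = $1679.12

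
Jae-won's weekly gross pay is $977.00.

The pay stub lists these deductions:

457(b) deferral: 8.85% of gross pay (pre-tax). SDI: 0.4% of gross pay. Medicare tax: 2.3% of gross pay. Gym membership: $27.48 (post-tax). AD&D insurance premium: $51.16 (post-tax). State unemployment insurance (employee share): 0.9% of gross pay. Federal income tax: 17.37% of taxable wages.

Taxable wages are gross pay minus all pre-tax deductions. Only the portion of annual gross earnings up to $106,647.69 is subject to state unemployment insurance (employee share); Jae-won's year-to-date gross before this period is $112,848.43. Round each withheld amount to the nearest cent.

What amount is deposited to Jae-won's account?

$630.83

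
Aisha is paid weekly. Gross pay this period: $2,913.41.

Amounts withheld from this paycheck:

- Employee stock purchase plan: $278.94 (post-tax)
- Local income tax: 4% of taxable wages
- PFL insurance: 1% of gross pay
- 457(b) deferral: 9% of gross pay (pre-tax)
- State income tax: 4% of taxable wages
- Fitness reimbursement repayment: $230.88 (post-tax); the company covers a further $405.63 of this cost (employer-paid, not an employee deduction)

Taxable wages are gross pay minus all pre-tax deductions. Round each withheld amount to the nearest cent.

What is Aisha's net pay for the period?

457(b) deferral: $2,913.41 × 0.09 = $262.21
Taxable wages = $2,913.41 − $262.21 = $2,651.20
State income tax: $2,651.20 × 0.04 = $106.05
Local income tax: $2,651.20 × 0.04 = $106.05
PFL insurance: $2,913.41 × 0.01 = $29.13
Fitness reimbursement repayment: $230.88
Employee stock purchase plan: $278.94
(Employer's $405.63 toward fitness reimbursement repayment is not withheld from the employee.)
Total deductions = $262.21 + $106.05 + $106.05 + $29.13 + $230.88 + $278.94 = $1,013.26
Net pay = $2,913.41 − $1,013.26 = $1,900.15

$1,900.15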